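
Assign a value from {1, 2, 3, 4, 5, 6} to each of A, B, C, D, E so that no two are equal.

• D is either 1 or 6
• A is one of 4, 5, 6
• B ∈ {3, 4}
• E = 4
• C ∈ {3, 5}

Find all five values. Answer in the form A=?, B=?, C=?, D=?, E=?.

E has just one choice, so E = 4. So A, B can't be 4.
B's domain is down to {3}, so B = 3. Eliminate 3 elsewhere: C.
C must be 5 (only option left). So A can't be 5.
A's domain is down to {6}, so A = 6. Remove 6 from D.
D has just one choice, so D = 1.

A=6, B=3, C=5, D=1, E=4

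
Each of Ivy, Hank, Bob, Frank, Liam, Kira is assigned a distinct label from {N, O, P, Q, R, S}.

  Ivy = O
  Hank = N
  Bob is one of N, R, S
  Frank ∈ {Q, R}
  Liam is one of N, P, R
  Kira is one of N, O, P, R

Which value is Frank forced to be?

Q

Ivy has just one choice, so Ivy = O. Remove O from Kira.
That leaves Hank = N. Strike N from Bob, Liam, Kira.
The 4 still-open variables draw from only 4 values {P, Q, R, S}, so each is used; only Frank can be Q, hence Frank = Q.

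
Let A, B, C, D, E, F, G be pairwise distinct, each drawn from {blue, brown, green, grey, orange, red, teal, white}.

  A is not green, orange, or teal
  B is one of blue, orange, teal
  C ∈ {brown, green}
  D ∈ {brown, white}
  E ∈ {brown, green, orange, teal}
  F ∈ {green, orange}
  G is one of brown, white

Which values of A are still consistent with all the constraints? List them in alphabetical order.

D and G between them cover only {brown, white} — a naked pair. Remove those values from A, C, E.
C must be green (only option left). Remove green from E, F.
F must be orange (only option left). Strike orange from B, E.
E's domain is down to {teal}, so E = teal. So B can't be teal.
That leaves B = blue. Strike blue from A.
No further eliminations apply; A can still be any of grey, red.

grey, red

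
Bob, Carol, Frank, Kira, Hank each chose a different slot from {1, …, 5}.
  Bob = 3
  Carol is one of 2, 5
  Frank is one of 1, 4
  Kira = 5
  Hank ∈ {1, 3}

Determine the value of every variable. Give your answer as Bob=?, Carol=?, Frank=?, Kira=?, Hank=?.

Bob has just one choice, so Bob = 3. So Hank can't be 3.
Kira has just one choice, so Kira = 5. So Carol can't be 5.
Hank must be 1 (only option left). So Frank can't be 1.
Carol has just one choice, so Carol = 2.
Frank has just one choice, so Frank = 4.

Bob=3, Carol=2, Frank=4, Kira=5, Hank=1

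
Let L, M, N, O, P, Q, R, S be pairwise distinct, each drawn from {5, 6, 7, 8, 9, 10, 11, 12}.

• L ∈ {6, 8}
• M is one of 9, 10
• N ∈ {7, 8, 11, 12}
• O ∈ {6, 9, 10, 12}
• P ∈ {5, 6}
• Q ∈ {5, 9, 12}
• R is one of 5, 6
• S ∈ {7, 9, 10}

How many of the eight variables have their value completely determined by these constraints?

The 8 variables draw from only 8 values {5, 6, 7, 8, 9, 10, 11, 12}, so each is used; only N can be 11, hence N = 11.
Among the 7 still-open variables, 7 fits only S (and all 7 values in {5, 6, 7, 8, 9, 10, 12} must be used), so S = 7.
The 6 still-open variables draw from only 6 values {5, 6, 8, 9, 10, 12}, so each is used; only L can be 8, hence L = 8.
The 2 variables P and R are confined to {5, 6}, which locks those values in; drop them from O, Q.
Determined: L=8, N=11, S=7. The other variables each still have more than one consistent value. That makes 3.

3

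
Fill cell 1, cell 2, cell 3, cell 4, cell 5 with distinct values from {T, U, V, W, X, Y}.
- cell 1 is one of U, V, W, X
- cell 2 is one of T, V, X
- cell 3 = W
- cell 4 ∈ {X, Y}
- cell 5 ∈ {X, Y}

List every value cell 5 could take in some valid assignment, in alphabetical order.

cell 3 has just one choice, so cell 3 = W. Eliminate W elsewhere: cell 1.
cell 4 and cell 5 share exactly the 2 values {X, Y}; by pigeonhole those values go to them, so strike X, Y from cell 1, cell 2.
No further eliminations apply; cell 5 can still be any of X, Y.

X, Y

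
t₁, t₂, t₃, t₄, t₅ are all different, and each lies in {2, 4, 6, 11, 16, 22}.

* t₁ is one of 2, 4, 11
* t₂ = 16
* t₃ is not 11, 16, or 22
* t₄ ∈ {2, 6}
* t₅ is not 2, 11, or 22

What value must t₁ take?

t₂'s domain is down to {16}, so t₂ = 16. Strike 16 from t₅.
The 4 still-open variables together cover exactly {2, 4, 6, 11} — 4 values for 4 variables — and 11 appears only in t₁'s list, so t₁ = 11.

11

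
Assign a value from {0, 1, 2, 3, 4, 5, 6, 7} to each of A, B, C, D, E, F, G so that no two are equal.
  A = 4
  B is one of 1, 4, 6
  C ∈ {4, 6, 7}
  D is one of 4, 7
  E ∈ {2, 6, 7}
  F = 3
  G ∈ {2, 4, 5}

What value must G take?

5

A must be 4 (only option left). Strike 4 from B, C, D, G.
That leaves D = 7. So C, E can't be 7.
F's domain is down to {3}, so F = 3.
C's domain is down to {6}, so C = 6. So B, E can't be 6.
E's domain is down to {2}, so E = 2. So G can't be 2.
So G = 5.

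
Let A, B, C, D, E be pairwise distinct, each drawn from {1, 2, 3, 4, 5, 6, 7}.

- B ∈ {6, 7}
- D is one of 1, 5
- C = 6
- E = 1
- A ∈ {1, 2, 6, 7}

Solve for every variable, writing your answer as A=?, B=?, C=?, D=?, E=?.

C must be 6 (only option left). So A, B can't be 6.
That leaves E = 1. Remove 1 from A, D.
B has just one choice, so B = 7. Eliminate 7 elsewhere: A.
D has just one choice, so D = 5.
A's domain is down to {2}, so A = 2.

A=2, B=7, C=6, D=5, E=1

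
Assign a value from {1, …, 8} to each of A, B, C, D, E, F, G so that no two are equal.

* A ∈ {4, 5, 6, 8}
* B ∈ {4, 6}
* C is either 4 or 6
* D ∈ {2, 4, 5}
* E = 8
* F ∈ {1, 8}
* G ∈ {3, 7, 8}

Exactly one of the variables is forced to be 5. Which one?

A

E's domain is down to {8}, so E = 8. Strike 8 from A, F, G.
F must be 1 (only option left).
B and C between them cover only {4, 6} — a naked pair. Remove those values from A, D.
So 5 goes to A.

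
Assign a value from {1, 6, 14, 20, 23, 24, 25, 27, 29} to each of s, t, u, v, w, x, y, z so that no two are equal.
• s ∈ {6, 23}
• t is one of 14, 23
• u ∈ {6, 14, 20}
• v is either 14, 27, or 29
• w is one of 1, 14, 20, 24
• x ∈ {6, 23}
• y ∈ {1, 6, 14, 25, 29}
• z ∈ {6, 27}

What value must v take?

29

s and x share exactly the 2 values {6, 23}; by pigeonhole those values go to them, so strike 6, 23 from t, u, y, z.
t's domain is down to {14}, so t = 14. Eliminate 14 elsewhere: u, v, w, y.
u has just one choice, so u = 20. Eliminate 20 elsewhere: w.
z must be 27 (only option left). Remove 27 from v.
So v = 29.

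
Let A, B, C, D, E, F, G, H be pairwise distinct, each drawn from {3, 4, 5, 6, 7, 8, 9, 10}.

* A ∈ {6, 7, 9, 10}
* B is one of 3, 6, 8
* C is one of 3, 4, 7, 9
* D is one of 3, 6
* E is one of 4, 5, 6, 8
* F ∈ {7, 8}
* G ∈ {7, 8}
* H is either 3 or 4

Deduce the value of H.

4

The 8 variables draw from only 8 values {3, 4, 5, 6, 7, 8, 9, 10}, so each is used; only E can be 5, hence E = 5.
Among the 7 still-open variables, 10 fits only A (and all 7 values in {3, 4, 6, 7, 8, 9, 10} must be used), so A = 10.
The 6 still-open variables draw from only 6 values {3, 4, 6, 7, 8, 9}, so each is used; only C can be 9, hence C = 9.
The 5 still-open variables together cover exactly {3, 4, 6, 7, 8} — 5 values for 5 variables — and 4 appears only in H's list, so H = 4.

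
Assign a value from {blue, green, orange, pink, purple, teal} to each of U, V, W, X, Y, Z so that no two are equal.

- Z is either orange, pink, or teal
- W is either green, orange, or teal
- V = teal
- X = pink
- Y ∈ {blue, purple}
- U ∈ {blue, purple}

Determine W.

V's domain is down to {teal}, so V = teal. Remove teal from W, Z.
That leaves X = pink. Strike pink from Z.
Z's domain is down to {orange}, so Z = orange. Eliminate orange elsewhere: W.
So W = green.

green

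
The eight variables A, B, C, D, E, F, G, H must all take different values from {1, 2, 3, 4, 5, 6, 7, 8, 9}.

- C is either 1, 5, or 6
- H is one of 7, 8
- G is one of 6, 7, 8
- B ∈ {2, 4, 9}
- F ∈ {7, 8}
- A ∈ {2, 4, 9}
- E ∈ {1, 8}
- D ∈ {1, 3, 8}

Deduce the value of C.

F and H share exactly the 2 values {7, 8}; by pigeonhole those values go to them, so strike 7, 8 from D, E, G.
E's domain is down to {1}, so E = 1. Strike 1 from C, D.
That leaves G = 6. Eliminate 6 elsewhere: C.
So C = 5.

5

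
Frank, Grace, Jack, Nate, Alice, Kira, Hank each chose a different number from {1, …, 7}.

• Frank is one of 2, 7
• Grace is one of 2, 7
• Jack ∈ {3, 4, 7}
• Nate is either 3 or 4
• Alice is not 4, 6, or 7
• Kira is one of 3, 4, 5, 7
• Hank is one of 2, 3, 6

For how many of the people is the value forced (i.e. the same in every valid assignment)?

The 7 variables together cover exactly {1, 2, 3, 4, 5, 6, 7} — 7 values for 7 variables — and 1 appears only in Alice's list, so Alice = 1.
The 6 still-open variables together cover exactly {2, 3, 4, 5, 6, 7} — 6 values for 6 variables — and 5 appears only in Kira's list, so Kira = 5.
Among the 5 still-open variables, 6 fits only Hank (and all 5 values in {2, 3, 4, 6, 7} must be used), so Hank = 6.
Frank and Grace between them cover only {2, 7} — a naked pair. Remove those values from Jack.
Determined: Alice=1, Kira=5, Hank=6. The other people each still have more than one consistent value. That makes 3.

3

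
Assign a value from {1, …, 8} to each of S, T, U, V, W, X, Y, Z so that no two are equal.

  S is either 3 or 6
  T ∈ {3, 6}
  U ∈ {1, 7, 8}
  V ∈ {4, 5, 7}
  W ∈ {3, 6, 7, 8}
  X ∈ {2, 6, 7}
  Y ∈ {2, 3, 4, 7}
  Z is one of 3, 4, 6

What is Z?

The 8 variables draw from only 8 values {1, 2, 3, 4, 5, 6, 7, 8}, so each is used; only U can be 1, hence U = 1.
The 7 still-open variables draw from only 7 values {2, 3, 4, 5, 6, 7, 8}, so each is used; only V can be 5, hence V = 5.
The 6 still-open variables together cover exactly {2, 3, 4, 6, 7, 8} — 6 values for 6 variables — and 8 appears only in W's list, so W = 8.
S and T share exactly the 2 values {3, 6}; by pigeonhole those values go to them, so strike 3, 6 from X, Y, Z.
So Z = 4.

4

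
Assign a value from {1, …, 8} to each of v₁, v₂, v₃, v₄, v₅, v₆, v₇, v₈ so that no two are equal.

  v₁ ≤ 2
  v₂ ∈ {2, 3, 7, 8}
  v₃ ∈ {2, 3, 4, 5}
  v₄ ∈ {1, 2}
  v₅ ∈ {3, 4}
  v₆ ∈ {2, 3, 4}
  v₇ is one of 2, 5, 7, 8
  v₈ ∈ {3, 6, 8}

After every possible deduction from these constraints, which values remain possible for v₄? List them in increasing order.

The 8 variables together cover exactly {1, 2, 3, 4, 5, 6, 7, 8} — 8 values for 8 variables — and 6 appears only in v₈'s list, so v₈ = 6.
The 2 variables v₁ and v₄ are confined to {1, 2}, which locks those values in; drop them from v₂, v₃, v₆, v₇.
The 2 variables v₅ and v₆ are confined to {3, 4}, which locks those values in; drop them from v₂, v₃.
v₃'s domain is down to {5}, so v₃ = 5. So v₇ can't be 5.
No further eliminations apply; v₄ can still be any of 1, 2.

1, 2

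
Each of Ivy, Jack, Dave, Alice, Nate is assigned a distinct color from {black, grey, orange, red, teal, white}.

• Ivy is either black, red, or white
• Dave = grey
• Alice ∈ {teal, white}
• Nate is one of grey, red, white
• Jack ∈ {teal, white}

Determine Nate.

Dave must be grey (only option left). Strike grey from Nate.
Among the 4 still-open variables, black fits only Ivy (and all 4 values in {black, red, teal, white} must be used), so Ivy = black.
The 3 still-open variables draw from only 3 values {red, teal, white}, so each is used; only Nate can be red, hence Nate = red.

red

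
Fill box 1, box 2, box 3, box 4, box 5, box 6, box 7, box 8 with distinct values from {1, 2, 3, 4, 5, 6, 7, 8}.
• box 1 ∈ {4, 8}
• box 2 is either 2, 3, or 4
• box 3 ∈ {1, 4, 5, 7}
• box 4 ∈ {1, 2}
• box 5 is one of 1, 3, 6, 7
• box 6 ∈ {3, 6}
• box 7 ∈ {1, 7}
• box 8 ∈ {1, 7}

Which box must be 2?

box 4

The 8 variables together cover exactly {1, 2, 3, 4, 5, 6, 7, 8} — 8 values for 8 variables — and 5 appears only in box 3's list, so box 3 = 5.
The 7 still-open variables together cover exactly {1, 2, 3, 4, 6, 7, 8} — 7 values for 7 variables — and 8 appears only in box 1's list, so box 1 = 8.
The 6 still-open variables together cover exactly {1, 2, 3, 4, 6, 7} — 6 values for 6 variables — and 4 appears only in box 2's list, so box 2 = 4.
Among the 5 still-open variables, 2 fits only box 4 (and all 5 values in {1, 2, 3, 6, 7} must be used), so box 4 = 2.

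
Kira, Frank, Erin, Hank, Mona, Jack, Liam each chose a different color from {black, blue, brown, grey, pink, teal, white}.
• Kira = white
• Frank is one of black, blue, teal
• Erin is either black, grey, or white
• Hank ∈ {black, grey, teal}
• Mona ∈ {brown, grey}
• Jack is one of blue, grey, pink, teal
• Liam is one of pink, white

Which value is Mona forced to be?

Kira must be white (only option left). Eliminate white elsewhere: Erin, Liam.
That leaves Liam = pink. Remove pink from Jack.
The 5 still-open variables together cover exactly {black, blue, brown, grey, teal} — 5 values for 5 variables — and brown appears only in Mona's list, so Mona = brown.

brown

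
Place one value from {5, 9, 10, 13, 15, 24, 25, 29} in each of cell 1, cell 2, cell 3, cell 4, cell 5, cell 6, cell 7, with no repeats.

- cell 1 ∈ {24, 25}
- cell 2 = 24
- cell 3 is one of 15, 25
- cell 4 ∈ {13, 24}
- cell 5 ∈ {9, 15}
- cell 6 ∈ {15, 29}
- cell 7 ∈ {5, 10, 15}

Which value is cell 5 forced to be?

9

cell 2 must be 24 (only option left). So cell 1, cell 4 can't be 24.
That leaves cell 4 = 13.
cell 1 has just one choice, so cell 1 = 25. Remove 25 from cell 3.
cell 3's domain is down to {15}, so cell 3 = 15. Eliminate 15 elsewhere: cell 5, cell 6, cell 7.
So cell 5 = 9.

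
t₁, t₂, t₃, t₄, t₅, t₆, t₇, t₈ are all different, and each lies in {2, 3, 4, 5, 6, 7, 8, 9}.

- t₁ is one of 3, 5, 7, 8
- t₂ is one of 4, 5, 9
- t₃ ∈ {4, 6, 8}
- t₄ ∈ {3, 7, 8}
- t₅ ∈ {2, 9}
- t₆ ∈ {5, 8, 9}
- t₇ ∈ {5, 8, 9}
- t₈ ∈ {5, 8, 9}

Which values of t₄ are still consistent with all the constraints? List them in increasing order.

3, 7

Among the 8 variables, 2 fits only t₅ (and all 8 values in {2, 3, 4, 5, 6, 7, 8, 9} must be used), so t₅ = 2.
Among the 7 still-open variables, 6 fits only t₃ (and all 7 values in {3, 4, 5, 6, 7, 8, 9} must be used), so t₃ = 6.
The 6 still-open variables draw from only 6 values {3, 4, 5, 7, 8, 9}, so each is used; only t₂ can be 4, hence t₂ = 4.
The 3 variables t₆, t₇, t₈ are confined to {5, 8, 9}, which locks those values in; drop them from t₁, t₄.
No further eliminations apply; t₄ can still be any of 3, 7.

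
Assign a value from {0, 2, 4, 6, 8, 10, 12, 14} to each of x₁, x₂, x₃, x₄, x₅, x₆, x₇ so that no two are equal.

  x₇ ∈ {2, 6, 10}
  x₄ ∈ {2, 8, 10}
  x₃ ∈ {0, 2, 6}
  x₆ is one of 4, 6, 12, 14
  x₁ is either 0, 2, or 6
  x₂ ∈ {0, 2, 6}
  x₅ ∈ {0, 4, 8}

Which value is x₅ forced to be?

The 3 variables x₁, x₂, x₃ are confined to {0, 2, 6}, which locks those values in; drop them from x₄, x₅, x₆, x₇.
x₇ has just one choice, so x₇ = 10. Eliminate 10 elsewhere: x₄.
x₄'s domain is down to {8}, so x₄ = 8. Remove 8 from x₅.
So x₅ = 4.

4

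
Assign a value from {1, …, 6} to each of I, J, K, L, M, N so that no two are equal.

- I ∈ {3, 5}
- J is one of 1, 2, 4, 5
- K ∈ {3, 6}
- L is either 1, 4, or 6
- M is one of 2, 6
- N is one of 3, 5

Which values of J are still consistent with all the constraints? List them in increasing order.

1, 4

I and N share exactly the 2 values {3, 5}; by pigeonhole those values go to them, so strike 3, 5 from J, K.
K must be 6 (only option left). Remove 6 from L, M.
M has just one choice, so M = 2. Remove 2 from J.
No further eliminations apply; J can still be any of 1, 4.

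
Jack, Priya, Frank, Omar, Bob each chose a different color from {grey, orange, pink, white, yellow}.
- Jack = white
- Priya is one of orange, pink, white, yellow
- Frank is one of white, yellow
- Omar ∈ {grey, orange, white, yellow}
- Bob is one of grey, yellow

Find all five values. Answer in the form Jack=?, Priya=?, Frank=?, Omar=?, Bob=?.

Jack=white, Priya=pink, Frank=yellow, Omar=orange, Bob=grey

Jack must be white (only option left). Strike white from Priya, Frank, Omar.
That leaves Frank = yellow. Eliminate yellow elsewhere: Priya, Omar, Bob.
Bob must be grey (only option left). Strike grey from Omar.
Omar's domain is down to {orange}, so Omar = orange. Strike orange from Priya.
Priya has just one choice, so Priya = pink.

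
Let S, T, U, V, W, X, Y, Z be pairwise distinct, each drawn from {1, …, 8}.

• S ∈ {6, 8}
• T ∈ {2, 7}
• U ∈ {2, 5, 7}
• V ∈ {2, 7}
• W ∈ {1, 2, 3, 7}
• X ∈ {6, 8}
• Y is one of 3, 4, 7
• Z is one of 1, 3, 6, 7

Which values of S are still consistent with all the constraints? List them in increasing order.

Among the 8 variables, 4 fits only Y (and all 8 values in {1, 2, 3, 4, 5, 6, 7, 8} must be used), so Y = 4.
The 7 still-open variables draw from only 7 values {1, 2, 3, 5, 6, 7, 8}, so each is used; only U can be 5, hence U = 5.
S and X between them cover only {6, 8} — a naked pair. Remove those values from Z.
T and V between them cover only {2, 7} — a naked pair. Remove those values from W, Z.
No further eliminations apply; S can still be any of 6, 8.

6, 8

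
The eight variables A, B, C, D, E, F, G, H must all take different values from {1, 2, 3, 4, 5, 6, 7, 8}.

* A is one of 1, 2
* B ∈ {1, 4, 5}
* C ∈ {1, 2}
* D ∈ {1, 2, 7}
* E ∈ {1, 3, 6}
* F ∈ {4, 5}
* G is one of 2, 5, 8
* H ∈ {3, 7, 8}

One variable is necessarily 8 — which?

G

The 8 variables draw from only 8 values {1, 2, 3, 4, 5, 6, 7, 8}, so each is used; only E can be 6, hence E = 6.
The 7 still-open variables draw from only 7 values {1, 2, 3, 4, 5, 7, 8}, so each is used; only H can be 3, hence H = 3.
Among the 6 still-open variables, 7 fits only D (and all 6 values in {1, 2, 4, 5, 7, 8} must be used), so D = 7.
The 5 still-open variables draw from only 5 values {1, 2, 4, 5, 8}, so each is used; only G can be 8, hence G = 8.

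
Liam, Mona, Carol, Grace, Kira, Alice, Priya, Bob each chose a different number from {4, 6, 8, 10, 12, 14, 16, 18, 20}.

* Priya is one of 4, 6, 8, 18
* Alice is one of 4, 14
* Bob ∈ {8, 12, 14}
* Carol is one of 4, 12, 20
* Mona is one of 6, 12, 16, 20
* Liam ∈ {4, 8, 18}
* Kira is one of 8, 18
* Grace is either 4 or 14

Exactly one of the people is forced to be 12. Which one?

Among the 8 variables, 16 fits only Mona (and all 8 values in {4, 6, 8, 12, 14, 16, 18, 20} must be used), so Mona = 16.
The 7 still-open variables together cover exactly {4, 6, 8, 12, 14, 18, 20} — 7 values for 7 variables — and 6 appears only in Priya's list, so Priya = 6.
The 6 still-open variables together cover exactly {4, 8, 12, 14, 18, 20} — 6 values for 6 variables — and 20 appears only in Carol's list, so Carol = 20.
The 5 still-open variables together cover exactly {4, 8, 12, 14, 18} — 5 values for 5 variables — and 12 appears only in Bob's list, so Bob = 12.

Bob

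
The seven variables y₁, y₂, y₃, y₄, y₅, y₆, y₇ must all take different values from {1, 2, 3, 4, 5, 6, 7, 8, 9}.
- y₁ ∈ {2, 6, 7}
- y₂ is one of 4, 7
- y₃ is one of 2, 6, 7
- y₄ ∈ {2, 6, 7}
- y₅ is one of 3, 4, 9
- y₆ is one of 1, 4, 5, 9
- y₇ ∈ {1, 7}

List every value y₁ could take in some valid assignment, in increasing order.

2, 6, 7

y₁, y₃, y₄ share exactly the 3 values {2, 6, 7}; by pigeonhole those values go to them, so strike 2, 6, 7 from y₂, y₇.
That leaves y₂ = 4. Eliminate 4 elsewhere: y₅, y₆.
y₇ has just one choice, so y₇ = 1. So y₆ can't be 1.
No further eliminations apply; y₁ can still be any of 2, 6, 7.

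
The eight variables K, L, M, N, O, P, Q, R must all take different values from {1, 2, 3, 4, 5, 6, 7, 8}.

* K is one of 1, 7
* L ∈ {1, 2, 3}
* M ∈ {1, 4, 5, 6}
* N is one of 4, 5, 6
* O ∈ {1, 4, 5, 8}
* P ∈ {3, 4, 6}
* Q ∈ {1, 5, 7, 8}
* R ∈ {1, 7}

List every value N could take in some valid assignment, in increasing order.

4, 5, 6

The 8 variables together cover exactly {1, 2, 3, 4, 5, 6, 7, 8} — 8 values for 8 variables — and 2 appears only in L's list, so L = 2.
The 7 still-open variables together cover exactly {1, 3, 4, 5, 6, 7, 8} — 7 values for 7 variables — and 3 appears only in P's list, so P = 3.
K and R between them cover only {1, 7} — a naked pair. Remove those values from M, O, Q.
No further eliminations apply; N can still be any of 4, 5, 6.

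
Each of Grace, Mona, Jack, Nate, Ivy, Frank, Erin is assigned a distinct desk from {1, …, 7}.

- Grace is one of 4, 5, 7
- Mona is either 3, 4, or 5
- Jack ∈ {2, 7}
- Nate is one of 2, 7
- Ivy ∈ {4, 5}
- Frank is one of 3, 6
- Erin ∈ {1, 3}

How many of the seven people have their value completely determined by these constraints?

Among the 7 variables, 1 fits only Erin (and all 7 values in {1, 2, 3, 4, 5, 6, 7} must be used), so Erin = 1.
The 6 still-open variables draw from only 6 values {2, 3, 4, 5, 6, 7}, so each is used; only Frank can be 6, hence Frank = 6.
Among the 5 still-open variables, 3 fits only Mona (and all 5 values in {2, 3, 4, 5, 7} must be used), so Mona = 3.
Jack and Nate between them cover only {2, 7} — a naked pair. Remove those values from Grace.
Determined: Mona=3, Frank=6, Erin=1. The other people each still have more than one consistent value. That makes 3.

3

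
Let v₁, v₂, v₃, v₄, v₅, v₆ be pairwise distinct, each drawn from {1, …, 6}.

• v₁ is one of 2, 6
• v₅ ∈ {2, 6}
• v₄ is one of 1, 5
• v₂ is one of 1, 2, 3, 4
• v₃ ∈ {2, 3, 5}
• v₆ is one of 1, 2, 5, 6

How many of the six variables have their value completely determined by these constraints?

2

The 6 variables together cover exactly {1, 2, 3, 4, 5, 6} — 6 values for 6 variables — and 4 appears only in v₂'s list, so v₂ = 4.
Among the 5 still-open variables, 3 fits only v₃ (and all 5 values in {1, 2, 3, 5, 6} must be used), so v₃ = 3.
v₁ and v₅ between them cover only {2, 6} — a naked pair. Remove those values from v₆.
Determined: v₂=4, v₃=3. The other variables each still have more than one consistent value. That makes 2.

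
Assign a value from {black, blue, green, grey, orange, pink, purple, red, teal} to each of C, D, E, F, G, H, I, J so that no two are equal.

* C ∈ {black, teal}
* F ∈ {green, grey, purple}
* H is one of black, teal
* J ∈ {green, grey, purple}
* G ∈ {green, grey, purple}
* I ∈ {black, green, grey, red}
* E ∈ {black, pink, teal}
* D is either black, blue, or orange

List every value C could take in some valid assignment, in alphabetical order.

black, teal

C and H between them cover only {black, teal} — a naked pair. Remove those values from D, E, I.
That leaves E = pink.
F, G, J share exactly the 3 values {green, grey, purple}; by pigeonhole those values go to them, so strike green, grey, purple from I.
I must be red (only option left).
No further eliminations apply; C can still be any of black, teal.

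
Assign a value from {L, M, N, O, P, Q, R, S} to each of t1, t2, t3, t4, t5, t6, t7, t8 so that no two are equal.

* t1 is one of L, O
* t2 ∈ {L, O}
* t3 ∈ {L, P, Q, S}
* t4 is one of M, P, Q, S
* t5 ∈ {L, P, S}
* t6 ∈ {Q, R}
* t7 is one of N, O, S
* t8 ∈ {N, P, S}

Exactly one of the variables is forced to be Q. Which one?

Among the 8 variables, M fits only t4 (and all 8 values in {L, M, N, O, P, Q, R, S} must be used), so t4 = M.
The 7 still-open variables together cover exactly {L, N, O, P, Q, R, S} — 7 values for 7 variables — and R appears only in t6's list, so t6 = R.
Among the 6 still-open variables, Q fits only t3 (and all 6 values in {L, N, O, P, Q, S} must be used), so t3 = Q.

t3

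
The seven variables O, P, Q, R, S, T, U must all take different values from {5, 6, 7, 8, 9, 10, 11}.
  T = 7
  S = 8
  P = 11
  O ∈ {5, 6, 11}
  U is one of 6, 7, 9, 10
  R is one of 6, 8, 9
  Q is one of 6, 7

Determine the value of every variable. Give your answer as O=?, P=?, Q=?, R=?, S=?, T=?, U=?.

P must be 11 (only option left). Strike 11 from O.
S must be 8 (only option left). Remove 8 from R.
T has just one choice, so T = 7. Strike 7 from Q, U.
Q's domain is down to {6}, so Q = 6. So O, R, U can't be 6.
R has just one choice, so R = 9. Remove 9 from U.
U's domain is down to {10}, so U = 10.
O must be 5 (only option left).

O=5, P=11, Q=6, R=9, S=8, T=7, U=10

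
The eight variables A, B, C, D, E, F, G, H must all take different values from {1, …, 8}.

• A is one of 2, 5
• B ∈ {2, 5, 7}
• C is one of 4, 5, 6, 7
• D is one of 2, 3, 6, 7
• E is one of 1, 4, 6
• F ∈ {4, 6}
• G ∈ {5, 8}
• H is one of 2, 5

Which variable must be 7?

Among the 8 variables, 1 fits only E (and all 8 values in {1, 2, 3, 4, 5, 6, 7, 8} must be used), so E = 1.
Among the 7 still-open variables, 3 fits only D (and all 7 values in {2, 3, 4, 5, 6, 7, 8} must be used), so D = 3.
Among the 6 still-open variables, 8 fits only G (and all 6 values in {2, 4, 5, 6, 7, 8} must be used), so G = 8.
The 2 variables A and H are confined to {2, 5}, which locks those values in; drop them from B, C.
So 7 goes to B.

B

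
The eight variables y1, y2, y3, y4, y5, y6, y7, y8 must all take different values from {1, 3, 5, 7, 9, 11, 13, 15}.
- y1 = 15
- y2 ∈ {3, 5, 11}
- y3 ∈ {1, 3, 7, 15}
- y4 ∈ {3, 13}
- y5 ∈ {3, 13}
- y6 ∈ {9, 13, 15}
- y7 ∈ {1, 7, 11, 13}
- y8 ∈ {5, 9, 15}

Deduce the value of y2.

11

y1 has just one choice, so y1 = 15. Strike 15 from y3, y6, y8.
y4 and y5 between them cover only {3, 13} — a naked pair. Remove those values from y2, y3, y6, y7.
That leaves y6 = 9. Strike 9 from y8.
y8's domain is down to {5}, so y8 = 5. Eliminate 5 elsewhere: y2.
So y2 = 11.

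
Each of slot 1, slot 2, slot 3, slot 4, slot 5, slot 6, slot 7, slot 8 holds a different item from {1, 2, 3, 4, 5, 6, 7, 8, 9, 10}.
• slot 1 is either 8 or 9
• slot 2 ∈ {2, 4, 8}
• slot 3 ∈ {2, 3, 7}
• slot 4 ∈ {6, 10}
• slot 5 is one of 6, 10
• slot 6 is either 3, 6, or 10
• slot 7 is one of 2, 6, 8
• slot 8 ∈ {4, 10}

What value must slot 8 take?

Among the 8 variables, 7 fits only slot 3 (and all 8 values in {2, 3, 4, 6, 7, 8, 9, 10} must be used), so slot 3 = 7.
The 7 still-open variables together cover exactly {2, 3, 4, 6, 8, 9, 10} — 7 values for 7 variables — and 3 appears only in slot 6's list, so slot 6 = 3.
Among the 6 still-open variables, 9 fits only slot 1 (and all 6 values in {2, 4, 6, 8, 9, 10} must be used), so slot 1 = 9.
slot 4 and slot 5 between them cover only {6, 10} — a naked pair. Remove those values from slot 7, slot 8.
So slot 8 = 4.

4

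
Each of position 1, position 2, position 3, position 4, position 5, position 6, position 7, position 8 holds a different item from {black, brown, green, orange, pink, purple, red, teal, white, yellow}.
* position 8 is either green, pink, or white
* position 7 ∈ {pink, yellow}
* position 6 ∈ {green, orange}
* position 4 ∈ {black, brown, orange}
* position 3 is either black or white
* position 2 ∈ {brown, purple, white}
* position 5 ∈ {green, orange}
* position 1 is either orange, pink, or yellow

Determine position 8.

Among the 8 variables, purple fits only position 2 (and all 8 values in {black, brown, green, orange, pink, purple, white, yellow} must be used), so position 2 = purple.
The 7 still-open variables draw from only 7 values {black, brown, green, orange, pink, white, yellow}, so each is used; only position 4 can be brown, hence position 4 = brown.
The 6 still-open variables together cover exactly {black, green, orange, pink, white, yellow} — 6 values for 6 variables — and black appears only in position 3's list, so position 3 = black.
Among the 5 still-open variables, white fits only position 8 (and all 5 values in {green, orange, pink, white, yellow} must be used), so position 8 = white.

white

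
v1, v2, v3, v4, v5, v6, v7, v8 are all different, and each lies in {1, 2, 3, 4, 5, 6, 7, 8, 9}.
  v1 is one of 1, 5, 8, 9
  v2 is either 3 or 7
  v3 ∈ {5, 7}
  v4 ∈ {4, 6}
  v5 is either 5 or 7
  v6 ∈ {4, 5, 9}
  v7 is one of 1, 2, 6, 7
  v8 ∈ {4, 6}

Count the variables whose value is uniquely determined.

v3 and v5 share exactly the 2 values {5, 7}; by pigeonhole those values go to them, so strike 5, 7 from v1, v2, v6, v7.
v2 has just one choice, so v2 = 3.
v4 and v8 between them cover only {4, 6} — a naked pair. Remove those values from v6, v7.
v6 must be 9 (only option left). Eliminate 9 elsewhere: v1.
Determined: v2=3, v6=9. The other variables each still have more than one consistent value. That makes 2.

2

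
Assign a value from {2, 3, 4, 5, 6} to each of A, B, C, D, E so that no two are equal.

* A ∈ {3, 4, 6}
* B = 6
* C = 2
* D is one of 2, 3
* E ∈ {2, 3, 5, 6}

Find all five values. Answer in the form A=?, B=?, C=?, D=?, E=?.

B must be 6 (only option left). Strike 6 from A, E.
That leaves C = 2. Strike 2 from D, E.
D has just one choice, so D = 3. Eliminate 3 elsewhere: A, E.
E must be 5 (only option left).
A's domain is down to {4}, so A = 4.

A=4, B=6, C=2, D=3, E=5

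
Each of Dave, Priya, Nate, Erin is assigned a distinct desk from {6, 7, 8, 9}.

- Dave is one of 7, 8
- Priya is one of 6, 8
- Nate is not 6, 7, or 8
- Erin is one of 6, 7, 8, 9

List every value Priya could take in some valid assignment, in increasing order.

Nate has just one choice, so Nate = 9. Strike 9 from Erin.
No further eliminations apply; Priya can still be any of 6, 8.

6, 8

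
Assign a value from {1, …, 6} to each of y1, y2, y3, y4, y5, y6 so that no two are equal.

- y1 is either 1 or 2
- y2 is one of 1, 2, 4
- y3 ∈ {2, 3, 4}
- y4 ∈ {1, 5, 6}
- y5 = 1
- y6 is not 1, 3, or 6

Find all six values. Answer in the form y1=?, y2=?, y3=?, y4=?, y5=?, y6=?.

y1=2, y2=4, y3=3, y4=6, y5=1, y6=5

y5's domain is down to {1}, so y5 = 1. Eliminate 1 elsewhere: y1, y2, y4.
y1 must be 2 (only option left). So y2, y3, y6 can't be 2.
y2 has just one choice, so y2 = 4. Remove 4 from y3, y6.
y3's domain is down to {3}, so y3 = 3.
y6 must be 5 (only option left). So y4 can't be 5.
That leaves y4 = 6.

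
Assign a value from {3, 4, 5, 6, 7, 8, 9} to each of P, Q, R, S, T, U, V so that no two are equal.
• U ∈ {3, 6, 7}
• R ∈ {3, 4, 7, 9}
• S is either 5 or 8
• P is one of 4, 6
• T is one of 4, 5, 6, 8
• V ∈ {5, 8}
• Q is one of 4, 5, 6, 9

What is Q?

9

S and V share exactly the 2 values {5, 8}; by pigeonhole those values go to them, so strike 5, 8 from Q, T.
P and T between them cover only {4, 6} — a naked pair. Remove those values from Q, R, U.
So Q = 9.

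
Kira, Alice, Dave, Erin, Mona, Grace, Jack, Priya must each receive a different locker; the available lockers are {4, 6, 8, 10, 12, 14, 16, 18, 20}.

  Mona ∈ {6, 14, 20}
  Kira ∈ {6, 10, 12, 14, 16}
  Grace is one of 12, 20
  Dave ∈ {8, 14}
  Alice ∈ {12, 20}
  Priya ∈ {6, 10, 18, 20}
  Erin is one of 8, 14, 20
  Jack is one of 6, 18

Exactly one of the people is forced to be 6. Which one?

Mona

The 8 variables draw from only 8 values {6, 8, 10, 12, 14, 16, 18, 20}, so each is used; only Kira can be 16, hence Kira = 16.
The 7 still-open variables draw from only 7 values {6, 8, 10, 12, 14, 18, 20}, so each is used; only Priya can be 10, hence Priya = 10.
The 6 still-open variables together cover exactly {6, 8, 12, 14, 18, 20} — 6 values for 6 variables — and 18 appears only in Jack's list, so Jack = 18.
The 5 still-open variables draw from only 5 values {6, 8, 12, 14, 20}, so each is used; only Mona can be 6, hence Mona = 6.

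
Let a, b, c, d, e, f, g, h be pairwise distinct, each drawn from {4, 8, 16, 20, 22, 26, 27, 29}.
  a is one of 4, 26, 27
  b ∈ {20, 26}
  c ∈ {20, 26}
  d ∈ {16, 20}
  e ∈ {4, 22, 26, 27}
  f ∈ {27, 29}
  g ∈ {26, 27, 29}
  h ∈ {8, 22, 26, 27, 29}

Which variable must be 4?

Among the 8 variables, 8 fits only h (and all 8 values in {4, 8, 16, 20, 22, 26, 27, 29} must be used), so h = 8.
The 7 still-open variables together cover exactly {4, 16, 20, 22, 26, 27, 29} — 7 values for 7 variables — and 16 appears only in d's list, so d = 16.
The 6 still-open variables together cover exactly {4, 20, 22, 26, 27, 29} — 6 values for 6 variables — and 22 appears only in e's list, so e = 22.
The 5 still-open variables together cover exactly {4, 20, 26, 27, 29} — 5 values for 5 variables — and 4 appears only in a's list, so a = 4.

a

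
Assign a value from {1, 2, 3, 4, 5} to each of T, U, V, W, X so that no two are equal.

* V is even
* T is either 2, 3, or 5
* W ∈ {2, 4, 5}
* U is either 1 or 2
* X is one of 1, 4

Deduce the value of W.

5

The 5 variables together cover exactly {1, 2, 3, 4, 5} — 5 values for 5 variables — and 3 appears only in T's list, so T = 3.
The 4 still-open variables draw from only 4 values {1, 2, 4, 5}, so each is used; only W can be 5, hence W = 5.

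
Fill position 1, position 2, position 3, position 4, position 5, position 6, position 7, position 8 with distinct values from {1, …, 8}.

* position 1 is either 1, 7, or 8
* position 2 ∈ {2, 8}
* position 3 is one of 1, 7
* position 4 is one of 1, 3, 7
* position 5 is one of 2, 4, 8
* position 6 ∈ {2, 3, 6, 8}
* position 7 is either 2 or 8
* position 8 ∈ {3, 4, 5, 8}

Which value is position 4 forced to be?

3

The 8 variables draw from only 8 values {1, 2, 3, 4, 5, 6, 7, 8}, so each is used; only position 8 can be 5, hence position 8 = 5.
The 7 still-open variables together cover exactly {1, 2, 3, 4, 6, 7, 8} — 7 values for 7 variables — and 4 appears only in position 5's list, so position 5 = 4.
Among the 6 still-open variables, 6 fits only position 6 (and all 6 values in {1, 2, 3, 6, 7, 8} must be used), so position 6 = 6.
The 5 still-open variables together cover exactly {1, 2, 3, 7, 8} — 5 values for 5 variables — and 3 appears only in position 4's list, so position 4 = 3.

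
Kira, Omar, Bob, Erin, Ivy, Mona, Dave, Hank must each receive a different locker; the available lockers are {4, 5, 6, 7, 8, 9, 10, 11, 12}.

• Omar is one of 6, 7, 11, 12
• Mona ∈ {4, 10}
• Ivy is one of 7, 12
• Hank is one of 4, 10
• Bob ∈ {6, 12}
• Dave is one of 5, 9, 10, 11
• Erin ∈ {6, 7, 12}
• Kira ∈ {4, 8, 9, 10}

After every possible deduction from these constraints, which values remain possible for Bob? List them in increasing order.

6, 12

The 2 variables Mona and Hank are confined to {4, 10}, which locks those values in; drop them from Kira, Dave.
The 3 variables Bob, Erin, Ivy are confined to {6, 7, 12}, which locks those values in; drop them from Omar.
Omar's domain is down to {11}, so Omar = 11. Strike 11 from Dave.
No further eliminations apply; Bob can still be any of 6, 12.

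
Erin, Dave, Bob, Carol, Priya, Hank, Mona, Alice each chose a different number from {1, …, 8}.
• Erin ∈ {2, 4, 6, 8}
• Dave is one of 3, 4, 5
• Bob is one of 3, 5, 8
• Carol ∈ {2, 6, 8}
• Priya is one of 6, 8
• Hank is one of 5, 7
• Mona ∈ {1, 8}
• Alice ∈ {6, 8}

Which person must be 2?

Carol

The 8 variables together cover exactly {1, 2, 3, 4, 5, 6, 7, 8} — 8 values for 8 variables — and 1 appears only in Mona's list, so Mona = 1.
The 7 still-open variables draw from only 7 values {2, 3, 4, 5, 6, 7, 8}, so each is used; only Hank can be 7, hence Hank = 7.
Priya and Alice between them cover only {6, 8} — a naked pair. Remove those values from Erin, Bob, Carol.
So 2 goes to Carol.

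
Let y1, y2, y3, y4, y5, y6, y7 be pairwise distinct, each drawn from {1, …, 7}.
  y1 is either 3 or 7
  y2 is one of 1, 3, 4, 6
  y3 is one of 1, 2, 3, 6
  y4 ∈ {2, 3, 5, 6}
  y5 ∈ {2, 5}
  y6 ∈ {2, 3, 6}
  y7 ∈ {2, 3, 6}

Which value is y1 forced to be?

Among the 7 variables, 4 fits only y2 (and all 7 values in {1, 2, 3, 4, 5, 6, 7} must be used), so y2 = 4.
Among the 6 still-open variables, 1 fits only y3 (and all 6 values in {1, 2, 3, 5, 6, 7} must be used), so y3 = 1.
Among the 5 still-open variables, 7 fits only y1 (and all 5 values in {2, 3, 5, 6, 7} must be used), so y1 = 7.

7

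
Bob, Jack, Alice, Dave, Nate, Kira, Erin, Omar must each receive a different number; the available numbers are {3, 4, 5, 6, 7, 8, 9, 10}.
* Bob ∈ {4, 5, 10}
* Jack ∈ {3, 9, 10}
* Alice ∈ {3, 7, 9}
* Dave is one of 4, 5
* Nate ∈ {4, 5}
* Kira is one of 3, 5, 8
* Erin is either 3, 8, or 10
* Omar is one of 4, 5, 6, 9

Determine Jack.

9

Among the 8 variables, 6 fits only Omar (and all 8 values in {3, 4, 5, 6, 7, 8, 9, 10} must be used), so Omar = 6.
The 7 still-open variables draw from only 7 values {3, 4, 5, 7, 8, 9, 10}, so each is used; only Alice can be 7, hence Alice = 7.
The 6 still-open variables draw from only 6 values {3, 4, 5, 8, 9, 10}, so each is used; only Jack can be 9, hence Jack = 9.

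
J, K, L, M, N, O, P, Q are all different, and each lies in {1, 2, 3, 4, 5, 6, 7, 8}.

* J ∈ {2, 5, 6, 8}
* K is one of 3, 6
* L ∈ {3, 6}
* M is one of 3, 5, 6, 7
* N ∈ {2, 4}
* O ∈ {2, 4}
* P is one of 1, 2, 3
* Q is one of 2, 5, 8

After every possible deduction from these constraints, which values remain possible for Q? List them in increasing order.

5, 8

The 8 variables together cover exactly {1, 2, 3, 4, 5, 6, 7, 8} — 8 values for 8 variables — and 1 appears only in P's list, so P = 1.
The 7 still-open variables draw from only 7 values {2, 3, 4, 5, 6, 7, 8}, so each is used; only M can be 7, hence M = 7.
The 2 variables K and L are confined to {3, 6}, which locks those values in; drop them from J.
The 2 variables N and O are confined to {2, 4}, which locks those values in; drop them from J, Q.
No further eliminations apply; Q can still be any of 5, 8.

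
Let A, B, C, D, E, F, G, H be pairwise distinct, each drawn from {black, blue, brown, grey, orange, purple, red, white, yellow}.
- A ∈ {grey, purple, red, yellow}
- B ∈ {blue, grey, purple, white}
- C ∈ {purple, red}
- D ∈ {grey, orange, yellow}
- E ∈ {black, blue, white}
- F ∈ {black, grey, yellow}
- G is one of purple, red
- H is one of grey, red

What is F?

The 8 variables together cover exactly {black, blue, grey, orange, purple, red, white, yellow} — 8 values for 8 variables — and orange appears only in D's list, so D = orange.
C and G share exactly the 2 values {purple, red}; by pigeonhole those values go to them, so strike purple, red from A, B, H.
H's domain is down to {grey}, so H = grey. Strike grey from A, B, F.
That leaves A = yellow. Strike yellow from F.
So F = black.

black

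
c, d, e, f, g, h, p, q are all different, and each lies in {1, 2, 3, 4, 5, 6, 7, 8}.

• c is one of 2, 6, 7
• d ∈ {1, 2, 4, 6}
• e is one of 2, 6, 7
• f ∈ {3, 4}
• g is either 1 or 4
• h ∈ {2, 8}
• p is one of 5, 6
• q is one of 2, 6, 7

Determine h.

The 8 variables together cover exactly {1, 2, 3, 4, 5, 6, 7, 8} — 8 values for 8 variables — and 3 appears only in f's list, so f = 3.
The 7 still-open variables together cover exactly {1, 2, 4, 5, 6, 7, 8} — 7 values for 7 variables — and 5 appears only in p's list, so p = 5.
The 6 still-open variables together cover exactly {1, 2, 4, 6, 7, 8} — 6 values for 6 variables — and 8 appears only in h's list, so h = 8.

8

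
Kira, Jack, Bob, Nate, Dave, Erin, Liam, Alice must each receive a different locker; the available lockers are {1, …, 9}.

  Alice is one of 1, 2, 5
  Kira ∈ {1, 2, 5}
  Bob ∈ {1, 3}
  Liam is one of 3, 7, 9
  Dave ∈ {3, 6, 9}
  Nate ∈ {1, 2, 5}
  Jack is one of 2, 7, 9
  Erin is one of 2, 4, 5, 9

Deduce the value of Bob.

3

Among the 8 variables, 4 fits only Erin (and all 8 values in {1, 2, 3, 4, 5, 6, 7, 9} must be used), so Erin = 4.
The 7 still-open variables draw from only 7 values {1, 2, 3, 5, 6, 7, 9}, so each is used; only Dave can be 6, hence Dave = 6.
Kira, Nate, Alice between them cover only {1, 2, 5} — a naked triple. Remove those values from Jack, Bob.
So Bob = 3.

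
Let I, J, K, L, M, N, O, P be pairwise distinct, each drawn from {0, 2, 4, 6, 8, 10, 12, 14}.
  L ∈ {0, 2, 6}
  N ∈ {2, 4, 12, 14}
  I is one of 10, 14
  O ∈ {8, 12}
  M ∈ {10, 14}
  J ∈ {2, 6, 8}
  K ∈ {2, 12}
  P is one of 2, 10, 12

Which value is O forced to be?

8

The 8 variables draw from only 8 values {0, 2, 4, 6, 8, 10, 12, 14}, so each is used; only L can be 0, hence L = 0.
The 7 still-open variables draw from only 7 values {2, 4, 6, 8, 10, 12, 14}, so each is used; only N can be 4, hence N = 4.
The 6 still-open variables draw from only 6 values {2, 6, 8, 10, 12, 14}, so each is used; only J can be 6, hence J = 6.
The 5 still-open variables together cover exactly {2, 8, 10, 12, 14} — 5 values for 5 variables — and 8 appears only in O's list, so O = 8.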